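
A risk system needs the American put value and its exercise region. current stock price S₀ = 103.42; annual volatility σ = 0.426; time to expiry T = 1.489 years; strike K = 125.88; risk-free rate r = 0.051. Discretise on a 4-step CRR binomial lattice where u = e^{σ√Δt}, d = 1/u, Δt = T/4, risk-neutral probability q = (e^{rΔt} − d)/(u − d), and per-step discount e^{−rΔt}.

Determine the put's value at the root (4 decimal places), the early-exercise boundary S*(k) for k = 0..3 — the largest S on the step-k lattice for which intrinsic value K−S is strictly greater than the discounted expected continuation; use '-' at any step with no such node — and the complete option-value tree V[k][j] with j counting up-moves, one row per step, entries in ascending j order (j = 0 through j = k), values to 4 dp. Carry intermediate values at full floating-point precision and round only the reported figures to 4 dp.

Δt=0.37225, u=1.29682, d=0.77112, q=0.47184, disc=e^(-rΔt)=0.98119
k=4 terminal: V=max(K-S,0) → 89.3129 64.3839 22.4600 0.0000 0.0000
k=3: j=0 S=47.4208 intr=78.4592 cont=76.0919 V=78.4592[EX]; j=1 S=79.7491 intr=46.1309 cont=43.7636 V=46.1309[EX]; j=2 S=134.1168 intr=0.0000 cont=11.6393 V=11.6393[hold]; j=3 S=225.5486 intr=0.0000 cont=0.0000 V=0.0000[hold]  S*(3)=79.7491
k=2: j=0 S=61.4961 intr=64.3839 cont=62.0166 V=64.3839[EX]; j=1 S=103.4200 intr=22.4600 cont=29.2948 V=29.2948[hold]; j=2 S=173.9248 intr=0.0000 cont=6.0318 V=6.0318[hold]  S*(2)=61.4961
k=1: j=0 S=79.7491 intr=46.1309 cont=46.9279 V=46.9279[hold]; j=1 S=134.1168 intr=0.0000 cont=17.9738 V=17.9738[hold]  S*(1)=-
k=0: j=0 S=103.4200 intr=22.4600 cont=32.6405 V=32.6405[hold]  S*(0)=-

price = 32.6405
boundary = - - 61.4961 79.7491
tree:
32.6405
46.9279 17.9738
64.3839 29.2948 6.0318
78.4592 46.1309 11.6393 0.0000
89.3129 64.3839 22.4600 0.0000 0.0000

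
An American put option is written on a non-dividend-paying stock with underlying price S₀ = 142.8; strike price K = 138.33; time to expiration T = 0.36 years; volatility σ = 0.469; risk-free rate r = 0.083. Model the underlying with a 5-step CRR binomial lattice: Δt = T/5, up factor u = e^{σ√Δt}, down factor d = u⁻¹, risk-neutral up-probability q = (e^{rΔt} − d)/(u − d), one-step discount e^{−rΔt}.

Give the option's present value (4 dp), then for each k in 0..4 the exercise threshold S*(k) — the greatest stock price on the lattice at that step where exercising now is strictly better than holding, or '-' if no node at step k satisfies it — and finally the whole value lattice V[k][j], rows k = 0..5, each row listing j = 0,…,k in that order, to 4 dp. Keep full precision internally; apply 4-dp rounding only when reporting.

Δt=0.07200  u=1.13411  d=0.88175  q=0.49233  discount=0.99404
step 5 (expiry): payoffs max(K−S,0) = 62.2173 40.4338 12.4160 0.0000 0.0000 0.0000
step 4: (k=4,j=0): S=86.3200, (K−S)⁺=52.0100, hold=51.1858 ⇒ V=52.0100 exercise | (k=4,j=1): S=111.0248, (K−S)⁺=27.3052, hold=26.4810 ⇒ V=27.3052 exercise | (k=4,j=2): S=142.8000, (K−S)⁺=0.0000, hold=6.2657 ⇒ V=6.2657 continue | (k=4,j=3): S=183.6693, (K−S)⁺=0.0000, hold=0.0000 ⇒ V=0.0000 continue | (k=4,j=4): S=236.2354, (K−S)⁺=0.0000, hold=0.0000 ⇒ V=0.0000 continue  boundary S*=111.0248
step 3: (k=3,j=0): S=97.8962, (K−S)⁺=40.4338, hold=39.6096 ⇒ V=40.4338 exercise | (k=3,j=1): S=125.9140, (K−S)⁺=12.4160, hold=16.8458 ⇒ V=16.8458 continue | (k=3,j=2): S=161.9505, (K−S)⁺=0.0000, hold=3.1619 ⇒ V=3.1619 continue | (k=3,j=3): S=208.3007, (K−S)⁺=0.0000, hold=0.0000 ⇒ V=0.0000 continue  boundary S*=97.8962
step 2: (k=2,j=0): S=111.0248, (K−S)⁺=27.3052, hold=28.6490 ⇒ V=28.6490 continue | (k=2,j=1): S=142.8000, (K−S)⁺=0.0000, hold=10.0486 ⇒ V=10.0486 continue | (k=2,j=2): S=183.6693, (K−S)⁺=0.0000, hold=1.5956 ⇒ V=1.5956 continue  boundary S*=-
step 1: (k=1,j=0): S=125.9140, (K−S)⁺=12.4160, hold=19.3753 ⇒ V=19.3753 continue | (k=1,j=1): S=161.9505, (K−S)⁺=0.0000, hold=5.8519 ⇒ V=5.8519 continue  boundary S*=-
step 0: (k=0,j=0): S=142.8000, (K−S)⁺=0.0000, hold=12.6415 ⇒ V=12.6415 continue  boundary S*=-

price = 12.6415
boundary = - - - 97.8962 111.0248
tree:
12.6415
19.3753 5.8519
28.6490 10.0486 1.5956
40.4338 16.8458 3.1619 0.0000
52.0100 27.3052 6.2657 0.0000 0.0000
62.2173 40.4338 12.4160 0.0000 0.0000 0.0000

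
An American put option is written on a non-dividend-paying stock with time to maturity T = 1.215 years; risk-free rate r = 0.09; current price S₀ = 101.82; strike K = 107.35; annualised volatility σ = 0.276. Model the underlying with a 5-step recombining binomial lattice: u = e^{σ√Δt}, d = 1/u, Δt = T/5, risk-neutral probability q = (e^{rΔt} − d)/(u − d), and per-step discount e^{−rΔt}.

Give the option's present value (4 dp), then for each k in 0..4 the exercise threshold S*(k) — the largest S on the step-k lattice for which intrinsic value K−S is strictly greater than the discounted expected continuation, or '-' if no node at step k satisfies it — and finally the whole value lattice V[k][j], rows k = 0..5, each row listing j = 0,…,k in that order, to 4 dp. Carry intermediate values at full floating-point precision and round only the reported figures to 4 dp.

params: Δt=0.24300 u=1.14574 d=0.87280 q=0.54705 e^(-rΔt)=0.97837
t_5 payoffs: 55.7803 39.6529 18.4820 0.0000 0.0000 0.0000
t_4: node(4,0) S=59.0857 payoff=48.2643 vs cont=45.9420 → 48.2643 [stop]  node(4,1) S=77.5636 payoff=29.7864 vs cont=27.4642 → 29.7864 [stop]  node(4,2) S=101.8200 payoff=5.5300 vs cont=8.1904 → 8.1904 [wait]  node(4,3) S=133.6621 payoff=0.0000 vs cont=0.0000 → 0.0000 [wait]  node(4,4) S=175.4622 payoff=0.0000 vs cont=0.0000 → 0.0000 [wait]  ⇒ S*(4)=77.5636
t_3: node(3,0) S=67.6971 payoff=39.6529 vs cont=37.3306 → 39.6529 [stop]  node(3,1) S=88.8680 payoff=18.4820 vs cont=17.5836 → 18.4820 [stop]  node(3,2) S=116.6597 payoff=0.0000 vs cont=3.6296 → 3.6296 [wait]  node(3,3) S=153.1426 payoff=0.0000 vs cont=0.0000 → 0.0000 [wait]  ⇒ S*(3)=88.8680
t_2: node(2,0) S=77.5636 payoff=29.7864 vs cont=27.4642 → 29.7864 [stop]  node(2,1) S=101.8200 payoff=5.5300 vs cont=10.1330 → 10.1330 [wait]  node(2,2) S=133.6621 payoff=0.0000 vs cont=1.6085 → 1.6085 [wait]  ⇒ S*(2)=77.5636
t_1: node(1,0) S=88.8680 payoff=18.4820 vs cont=18.6233 → 18.6233 [wait]  node(1,1) S=116.6597 payoff=0.0000 vs cont=5.3514 → 5.3514 [wait]  ⇒ S*(1)=-
t_0: node(0,0) S=101.8200 payoff=5.5300 vs cont=11.1171 → 11.1171 [wait]  ⇒ S*(0)=-

price = 11.1171
boundary = - - 77.5636 88.8680 77.5636
tree:
11.1171
18.6233 5.3514
29.7864 10.1330 1.6085
39.6529 18.4820 3.6296 0.0000
48.2643 29.7864 8.1904 0.0000 0.0000
55.7803 39.6529 18.4820 0.0000 0.0000 0.0000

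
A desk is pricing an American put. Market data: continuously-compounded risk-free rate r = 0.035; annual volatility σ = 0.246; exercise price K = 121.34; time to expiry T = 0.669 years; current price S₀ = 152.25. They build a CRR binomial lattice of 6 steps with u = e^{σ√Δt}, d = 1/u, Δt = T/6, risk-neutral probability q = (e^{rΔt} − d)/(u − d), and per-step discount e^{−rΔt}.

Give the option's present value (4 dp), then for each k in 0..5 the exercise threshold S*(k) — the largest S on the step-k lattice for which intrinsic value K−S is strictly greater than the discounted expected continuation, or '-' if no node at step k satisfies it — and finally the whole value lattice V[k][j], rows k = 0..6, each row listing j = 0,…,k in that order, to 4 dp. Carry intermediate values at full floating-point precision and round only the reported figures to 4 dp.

price = 1.4762
boundary = - - - - - 100.9683
tree:
1.4762
2.6310 0.3479
4.6048 0.7030 0.0000
7.8667 1.4208 0.0000 0.0000
12.9892 2.8714 0.0000 0.0000 0.0000
20.3717 5.8030 0.0000 0.0000 0.0000 0.0000
28.3340 11.7276 0.0000 0.0000 0.0000 0.0000 0.0000

Δt=0.11150, u=1.08561, d=0.92114, q=0.50325, disc=e^(-rΔt)=0.99611
k=6 terminal: V=max(K-S,0) → 28.3340 11.7276 0.0000 0.0000 0.0000 0.0000 0.0000
k=5: j=0 S=100.9683 intr=20.3717 cont=19.8991 V=20.3717[EX]; j=1 S=118.9965 intr=2.3435 cont=5.8030 V=5.8030[hold]; j=2 S=140.2435 intr=0.0000 cont=0.0000 V=0.0000[hold]; j=3 S=165.2843 intr=0.0000 cont=0.0000 V=0.0000[hold]; j=4 S=194.7962 intr=0.0000 cont=0.0000 V=0.0000[hold]; j=5 S=229.5775 intr=0.0000 cont=0.0000 V=0.0000[hold]  S*(5)=100.9683
k=4: j=0 S=109.6124 intr=11.7276 cont=12.9892 V=12.9892[hold]; j=1 S=129.1839 intr=0.0000 cont=2.8714 V=2.8714[hold]; j=2 S=152.2500 intr=0.0000 cont=0.0000 V=0.0000[hold]; j=3 S=179.4346 intr=0.0000 cont=0.0000 V=0.0000[hold]; j=4 S=211.4730 intr=0.0000 cont=0.0000 V=0.0000[hold]  S*(4)=-
k=3: j=0 S=118.9965 intr=2.3435 cont=7.8667 V=7.8667[hold]; j=1 S=140.2435 intr=0.0000 cont=1.4208 V=1.4208[hold]; j=2 S=165.2843 intr=0.0000 cont=0.0000 V=0.0000[hold]; j=3 S=194.7962 intr=0.0000 cont=0.0000 V=0.0000[hold]  S*(3)=-
k=2: j=0 S=129.1839 intr=0.0000 cont=4.6048 V=4.6048[hold]; j=1 S=152.2500 intr=0.0000 cont=0.7030 V=0.7030[hold]; j=2 S=179.4346 intr=0.0000 cont=0.0000 V=0.0000[hold]  S*(2)=-
k=1: j=0 S=140.2435 intr=0.0000 cont=2.6310 V=2.6310[hold]; j=1 S=165.2843 intr=0.0000 cont=0.3479 V=0.3479[hold]  S*(1)=-
k=0: j=0 S=152.2500 intr=0.0000 cont=1.4762 V=1.4762[hold]  S*(0)=-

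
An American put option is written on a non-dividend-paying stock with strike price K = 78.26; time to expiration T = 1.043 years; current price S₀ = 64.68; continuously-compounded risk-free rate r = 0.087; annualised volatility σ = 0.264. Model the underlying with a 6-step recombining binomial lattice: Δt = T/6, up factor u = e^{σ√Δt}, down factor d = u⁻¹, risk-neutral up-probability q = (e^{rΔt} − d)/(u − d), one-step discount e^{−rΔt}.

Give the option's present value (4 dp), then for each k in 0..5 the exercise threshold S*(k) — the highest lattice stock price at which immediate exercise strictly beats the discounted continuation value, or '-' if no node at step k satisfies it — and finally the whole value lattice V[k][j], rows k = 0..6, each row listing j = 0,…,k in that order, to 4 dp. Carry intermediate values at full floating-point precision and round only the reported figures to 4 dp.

price = 13.6143
boundary = - 57.9385 64.6800 57.9385 64.6800 57.9385
tree:
13.6143
20.3215 8.3202
26.3604 13.5800 4.1024
31.7698 20.3215 7.6087 1.2501
36.6154 26.3604 13.5800 2.7687 0.0000
40.9560 31.7698 20.3215 6.1317 0.0000 0.0000
44.8442 36.6154 26.3604 13.5800 0.0000 0.0000 0.0000

Δt=0.17383  u=1.11636  d=0.89577  q=0.54159  discount=0.98499
step 6 (expiry): payoffs max(K−S,0) = 44.8442 36.6154 26.3604 13.5800 0.0000 0.0000 0.0000
step 5: (k=5,j=0): S=37.3040, (K−S)⁺=40.9560, hold=39.7814 ⇒ V=40.9560 exercise | (k=5,j=1): S=46.4902, (K−S)⁺=31.7698, hold=30.5952 ⇒ V=31.7698 exercise | (k=5,j=2): S=57.9385, (K−S)⁺=20.3215, hold=19.1469 ⇒ V=20.3215 exercise | (k=5,j=3): S=72.2059, (K−S)⁺=6.0541, hold=6.1317 ⇒ V=6.1317 continue | (k=5,j=4): S=89.9868, (K−S)⁺=0.0000, hold=0.0000 ⇒ V=0.0000 continue | (k=5,j=5): S=112.1463, (K−S)⁺=0.0000, hold=0.0000 ⇒ V=0.0000 continue  boundary S*=57.9385
step 4: (k=4,j=0): S=41.6446, (K−S)⁺=36.6154, hold=35.4408 ⇒ V=36.6154 exercise | (k=4,j=1): S=51.8996, (K−S)⁺=26.3604, hold=25.1857 ⇒ V=26.3604 exercise | (k=4,j=2): S=64.6800, (K−S)⁺=13.5800, hold=12.4468 ⇒ V=13.5800 exercise | (k=4,j=3): S=80.6076, (K−S)⁺=0.0000, hold=2.7687 ⇒ V=2.7687 continue | (k=4,j=4): S=100.4574, (K−S)⁺=0.0000, hold=0.0000 ⇒ V=0.0000 continue  boundary S*=64.6800
step 3: (k=3,j=0): S=46.4902, (K−S)⁺=31.7698, hold=30.5952 ⇒ V=31.7698 exercise | (k=3,j=1): S=57.9385, (K−S)⁺=20.3215, hold=19.1469 ⇒ V=20.3215 exercise | (k=3,j=2): S=72.2059, (K−S)⁺=6.0541, hold=7.6087 ⇒ V=7.6087 continue | (k=3,j=3): S=89.9868, (K−S)⁺=0.0000, hold=1.2501 ⇒ V=1.2501 continue  boundary S*=57.9385
step 2: (k=2,j=0): S=51.8996, (K−S)⁺=26.3604, hold=25.1857 ⇒ V=26.3604 exercise | (k=2,j=1): S=64.6800, (K−S)⁺=13.5800, hold=13.2347 ⇒ V=13.5800 exercise | (k=2,j=2): S=80.6076, (K−S)⁺=0.0000, hold=4.1024 ⇒ V=4.1024 continue  boundary S*=64.6800
step 1: (k=1,j=0): S=57.9385, (K−S)⁺=20.3215, hold=19.1469 ⇒ V=20.3215 exercise | (k=1,j=1): S=72.2059, (K−S)⁺=6.0541, hold=8.3202 ⇒ V=8.3202 continue  boundary S*=57.9385
step 0: (k=0,j=0): S=64.6800, (K−S)⁺=13.5800, hold=13.6143 ⇒ V=13.6143 continue  boundary S*=-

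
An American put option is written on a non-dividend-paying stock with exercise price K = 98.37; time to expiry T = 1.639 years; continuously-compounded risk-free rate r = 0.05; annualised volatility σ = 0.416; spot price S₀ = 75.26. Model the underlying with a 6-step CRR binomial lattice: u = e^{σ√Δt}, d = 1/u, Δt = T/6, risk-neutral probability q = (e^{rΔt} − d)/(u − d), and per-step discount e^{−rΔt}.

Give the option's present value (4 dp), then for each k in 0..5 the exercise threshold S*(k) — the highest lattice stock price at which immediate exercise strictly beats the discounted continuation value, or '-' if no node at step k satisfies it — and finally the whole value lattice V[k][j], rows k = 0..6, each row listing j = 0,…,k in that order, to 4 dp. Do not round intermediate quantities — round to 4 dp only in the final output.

Δt=0.27317, u=1.24287, d=0.80459, q=0.47723, disc=e^(-rΔt)=0.98643
k=6 terminal: V=max(K-S,0) → 77.9522 66.8301 49.6494 23.1100 0.0000 0.0000 0.0000
k=5: j=0 S=25.3767 intr=72.9933 cont=71.6589 V=72.9933[EX]; j=1 S=39.2000 intr=59.1700 cont=57.8355 V=59.1700[EX]; j=2 S=60.5534 intr=37.8166 cont=36.4822 V=37.8166[EX]; j=3 S=93.5385 intr=4.8315 cont=11.9172 V=11.9172[hold]; j=4 S=144.4914 intr=0.0000 cont=0.0000 V=0.0000[hold]; j=5 S=223.2000 intr=0.0000 cont=0.0000 V=0.0000[hold]  S*(5)=60.5534
k=4: j=0 S=31.5399 intr=66.8301 cont=65.4957 V=66.8301[EX]; j=1 S=48.7206 intr=49.6494 cont=48.3150 V=49.6494[EX]; j=2 S=75.2600 intr=23.1100 cont=25.1112 V=25.1112[hold]; j=3 S=116.2562 intr=0.0000 cont=6.1454 V=6.1454[hold]; j=4 S=179.5842 intr=0.0000 cont=0.0000 V=0.0000[hold]  S*(4)=48.7206
k=3: j=0 S=39.2000 intr=59.1700 cont=57.8355 V=59.1700[EX]; j=1 S=60.5534 intr=37.8166 cont=37.4243 V=37.8166[EX]; j=2 S=93.5385 intr=4.8315 cont=15.8422 V=15.8422[hold]; j=3 S=144.4914 intr=0.0000 cont=3.1690 V=3.1690[hold]  S*(3)=60.5534
k=2: j=0 S=48.7206 intr=49.6494 cont=48.3150 V=49.6494[EX]; j=1 S=75.2600 intr=23.1100 cont=26.9590 V=26.9590[hold]; j=2 S=116.2562 intr=0.0000 cont=9.6613 V=9.6613[hold]  S*(2)=48.7206
k=1: j=0 S=60.5534 intr=37.8166 cont=38.2941 V=38.2941[hold]; j=1 S=93.5385 intr=4.8315 cont=18.4502 V=18.4502[hold]  S*(1)=-
k=0: j=0 S=75.2600 intr=23.1100 cont=28.4329 V=28.4329[hold]  S*(0)=-

price = 28.4329
boundary = - - 48.7206 60.5534 48.7206 60.5534
tree:
28.4329
38.2941 18.4502
49.6494 26.9590 9.6613
59.1700 37.8166 15.8422 3.1690
66.8301 49.6494 25.1112 6.1454 0.0000
72.9933 59.1700 37.8166 11.9172 0.0000 0.0000
77.9522 66.8301 49.6494 23.1100 0.0000 0.0000 0.0000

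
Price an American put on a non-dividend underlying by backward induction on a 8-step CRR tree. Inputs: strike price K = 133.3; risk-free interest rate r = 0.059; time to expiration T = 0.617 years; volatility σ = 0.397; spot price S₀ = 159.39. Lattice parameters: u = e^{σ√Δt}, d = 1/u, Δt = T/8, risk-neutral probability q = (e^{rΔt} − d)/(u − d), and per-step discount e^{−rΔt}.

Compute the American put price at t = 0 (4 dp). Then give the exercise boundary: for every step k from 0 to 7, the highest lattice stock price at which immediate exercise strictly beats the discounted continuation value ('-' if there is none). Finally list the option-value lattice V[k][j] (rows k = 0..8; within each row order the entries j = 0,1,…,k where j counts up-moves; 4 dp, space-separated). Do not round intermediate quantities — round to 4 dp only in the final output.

price = 6.7855
boundary = - - - - - 91.8440 102.5494 114.5025
tree:
6.7855
10.3739 3.1596
15.4637 5.2377 1.0525
22.3580 8.5196 1.9125 0.1783
31.1457 13.5315 3.4463 0.3534 0.0000
41.4560 20.8352 6.1487 0.7003 0.0000 0.0000
51.0437 30.7506 10.8352 1.3879 0.0000 0.0000 0.0000
59.6306 41.4560 18.7975 2.7506 0.0000 0.0000 0.0000 0.0000
67.3211 51.0437 30.7506 5.4511 0.0000 0.0000 0.0000 0.0000 0.0000

Δt=0.07712  u=1.11656  d=0.89561  q=0.49311  discount=0.99546
step 8 (expiry): payoffs max(K−S,0) = 67.3211 51.0437 30.7506 5.4511 0.0000 0.0000 0.0000 0.0000 0.0000
step 7: (k=7,j=0): S=73.6694, (K−S)⁺=59.6306, hold=59.0254 ⇒ V=59.6306 exercise | (k=7,j=1): S=91.8440, (K−S)⁺=41.4560, hold=40.8508 ⇒ V=41.4560 exercise | (k=7,j=2): S=114.5025, (K−S)⁺=18.7975, hold=18.1923 ⇒ V=18.7975 exercise | (k=7,j=3): S=142.7510, (K−S)⁺=0.0000, hold=2.7506 ⇒ V=2.7506 continue | (k=7,j=4): S=177.9685, (K−S)⁺=0.0000, hold=0.0000 ⇒ V=0.0000 continue | (k=7,j=5): S=221.8744, (K−S)⁺=0.0000, hold=0.0000 ⇒ V=0.0000 continue | (k=7,j=6): S=276.6121, (K−S)⁺=0.0000, hold=0.0000 ⇒ V=0.0000 continue | (k=7,j=7): S=344.8539, (K−S)⁺=0.0000, hold=0.0000 ⇒ V=0.0000 continue  boundary S*=114.5025
step 6: (k=6,j=0): S=82.2563, (K−S)⁺=51.0437, hold=50.4385 ⇒ V=51.0437 exercise | (k=6,j=1): S=102.5494, (K−S)⁺=30.7506, hold=30.1454 ⇒ V=30.7506 exercise | (k=6,j=2): S=127.8489, (K−S)⁺=5.4511, hold=10.8352 ⇒ V=10.8352 continue | (k=6,j=3): S=159.3900, (K−S)⁺=0.0000, hold=1.3879 ⇒ V=1.3879 continue | (k=6,j=4): S=198.7125, (K−S)⁺=0.0000, hold=0.0000 ⇒ V=0.0000 continue | (k=6,j=5): S=247.7360, (K−S)⁺=0.0000, hold=0.0000 ⇒ V=0.0000 continue | (k=6,j=6): S=308.8539, (K−S)⁺=0.0000, hold=0.0000 ⇒ V=0.0000 continue  boundary S*=102.5494
step 5: (k=5,j=0): S=91.8440, (K−S)⁺=41.4560, hold=40.8508 ⇒ V=41.4560 exercise | (k=5,j=1): S=114.5025, (K−S)⁺=18.7975, hold=20.8352 ⇒ V=20.8352 continue | (k=5,j=2): S=142.7510, (K−S)⁺=0.0000, hold=6.1487 ⇒ V=6.1487 continue | (k=5,j=3): S=177.9685, (K−S)⁺=0.0000, hold=0.7003 ⇒ V=0.7003 continue | (k=5,j=4): S=221.8744, (K−S)⁺=0.0000, hold=0.0000 ⇒ V=0.0000 continue | (k=5,j=5): S=276.6121, (K−S)⁺=0.0000, hold=0.0000 ⇒ V=0.0000 continue  boundary S*=91.8440
step 4: (k=4,j=0): S=102.5494, (K−S)⁺=30.7506, hold=31.1457 ⇒ V=31.1457 continue | (k=4,j=1): S=127.8489, (K−S)⁺=5.4511, hold=13.5315 ⇒ V=13.5315 continue | (k=4,j=2): S=159.3900, (K−S)⁺=0.0000, hold=3.4463 ⇒ V=3.4463 continue | (k=4,j=3): S=198.7125, (K−S)⁺=0.0000, hold=0.3534 ⇒ V=0.3534 continue | (k=4,j=4): S=247.7360, (K−S)⁺=0.0000, hold=0.0000 ⇒ V=0.0000 continue  boundary S*=-
step 3: (k=3,j=0): S=114.5025, (K−S)⁺=18.7975, hold=22.3580 ⇒ V=22.3580 continue | (k=3,j=1): S=142.7510, (K−S)⁺=0.0000, hold=8.5196 ⇒ V=8.5196 continue | (k=3,j=2): S=177.9685, (K−S)⁺=0.0000, hold=1.9125 ⇒ V=1.9125 continue | (k=3,j=3): S=221.8744, (K−S)⁺=0.0000, hold=0.1783 ⇒ V=0.1783 continue  boundary S*=-
step 2: (k=2,j=0): S=127.8489, (K−S)⁺=5.4511, hold=15.4637 ⇒ V=15.4637 continue | (k=2,j=1): S=159.3900, (K−S)⁺=0.0000, hold=5.2377 ⇒ V=5.2377 continue | (k=2,j=2): S=198.7125, (K−S)⁺=0.0000, hold=1.0525 ⇒ V=1.0525 continue  boundary S*=-
step 1: (k=1,j=0): S=142.7510, (K−S)⁺=0.0000, hold=10.3739 ⇒ V=10.3739 continue | (k=1,j=1): S=177.9685, (K−S)⁺=0.0000, hold=3.1596 ⇒ V=3.1596 continue  boundary S*=-
step 0: (k=0,j=0): S=159.3900, (K−S)⁺=0.0000, hold=6.7855 ⇒ V=6.7855 continue  boundary S*=-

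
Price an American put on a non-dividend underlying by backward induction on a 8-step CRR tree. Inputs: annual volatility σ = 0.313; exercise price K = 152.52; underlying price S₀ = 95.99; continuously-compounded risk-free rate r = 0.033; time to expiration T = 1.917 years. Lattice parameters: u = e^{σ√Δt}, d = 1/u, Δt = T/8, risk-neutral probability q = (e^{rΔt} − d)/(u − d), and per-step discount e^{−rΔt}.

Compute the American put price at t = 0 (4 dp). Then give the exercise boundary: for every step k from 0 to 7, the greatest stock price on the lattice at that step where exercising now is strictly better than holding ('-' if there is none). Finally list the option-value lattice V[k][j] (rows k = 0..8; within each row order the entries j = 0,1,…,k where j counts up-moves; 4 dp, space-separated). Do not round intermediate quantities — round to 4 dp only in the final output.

price = 56.8286
boundary = - 82.3539 95.9900 82.3539 95.9900 82.3539 95.9900 111.8840
tree:
56.8286
70.1661 43.7368
81.8651 56.5300 31.0037
91.9022 70.1661 42.6627 19.2554
100.5134 81.8651 56.5300 28.7833 9.5555
107.9013 91.9022 70.1661 41.3629 16.0314 2.9052
114.2397 100.5134 81.8651 56.5300 26.0964 5.7146 0.0000
119.6777 107.9013 91.9022 70.1661 40.6360 11.2406 0.0000 0.0000
124.3432 114.2397 100.5134 81.8651 56.5300 22.1104 0.0000 0.0000 0.0000

params: Δt=0.23963 u=1.16558 d=0.85794 q=0.48758 e^(-rΔt)=0.99212
t_8 payoffs: 124.3432 114.2397 100.5134 81.8651 56.5300 22.1104 0.0000 0.0000 0.0000
t_7: node(7,0) S=32.8423 payoff=119.6777 vs cont=118.4764 → 119.6777 [stop]  node(7,1) S=44.6187 payoff=107.9013 vs cont=106.7000 → 107.9013 [stop]  node(7,2) S=60.6178 payoff=91.9022 vs cont=90.7008 → 91.9022 [stop]  node(7,3) S=82.3539 payoff=70.1661 vs cont=68.9648 → 70.1661 [stop]  node(7,4) S=111.8840 payoff=40.6360 vs cont=39.4347 → 40.6360 [stop]  node(7,5) S=152.0028 payoff=0.5172 vs cont=11.2406 → 11.2406 [wait]  node(7,6) S=206.5072 payoff=0.0000 vs cont=0.0000 → 0.0000 [wait]  node(7,7) S=280.5555 payoff=0.0000 vs cont=0.0000 → 0.0000 [wait]  ⇒ S*(7)=111.8840
t_6: node(6,0) S=38.2803 payoff=114.2397 vs cont=113.0384 → 114.2397 [stop]  node(6,1) S=52.0066 payoff=100.5134 vs cont=99.3121 → 100.5134 [stop]  node(6,2) S=70.6549 payoff=81.8651 vs cont=80.6638 → 81.8651 [stop]  node(6,3) S=95.9900 payoff=56.5300 vs cont=55.3287 → 56.5300 [stop]  node(6,4) S=130.4096 payoff=22.1104 vs cont=26.0964 → 26.0964 [wait]  node(6,5) S=177.1713 payoff=0.0000 vs cont=5.7146 → 5.7146 [wait]  node(6,6) S=240.7005 payoff=0.0000 vs cont=0.0000 → 0.0000 [wait]  ⇒ S*(6)=95.9900
t_5: node(5,0) S=44.6187 payoff=107.9013 vs cont=106.7000 → 107.9013 [stop]  node(5,1) S=60.6178 payoff=91.9022 vs cont=90.7008 → 91.9022 [stop]  node(5,2) S=82.3539 payoff=70.1661 vs cont=68.9648 → 70.1661 [stop]  node(5,3) S=111.8840 payoff=40.6360 vs cont=41.3629 → 41.3629 [wait]  node(5,4) S=152.0028 payoff=0.5172 vs cont=16.0314 → 16.0314 [wait]  node(5,5) S=206.5072 payoff=0.0000 vs cont=2.9052 → 2.9052 [wait]  ⇒ S*(5)=82.3539
t_4: node(4,0) S=52.0066 payoff=100.5134 vs cont=99.3121 → 100.5134 [stop]  node(4,1) S=70.6549 payoff=81.8651 vs cont=80.6638 → 81.8651 [stop]  node(4,2) S=95.9900 payoff=56.5300 vs cont=55.6803 → 56.5300 [stop]  node(4,3) S=130.4096 payoff=22.1104 vs cont=28.7833 → 28.7833 [wait]  node(4,4) S=177.1713 payoff=0.0000 vs cont=9.5555 → 9.5555 [wait]  ⇒ S*(4)=95.9900
t_3: node(3,0) S=60.6178 payoff=91.9022 vs cont=90.7008 → 91.9022 [stop]  node(3,1) S=82.3539 payoff=70.1661 vs cont=68.9648 → 70.1661 [stop]  node(3,2) S=111.8840 payoff=40.6360 vs cont=42.6627 → 42.6627 [wait]  node(3,3) S=152.0028 payoff=0.5172 vs cont=19.2554 → 19.2554 [wait]  ⇒ S*(3)=82.3539
t_2: node(2,0) S=70.6549 payoff=81.8651 vs cont=80.6638 → 81.8651 [stop]  node(2,1) S=95.9900 payoff=56.5300 vs cont=56.3090 → 56.5300 [stop]  node(2,2) S=130.4096 payoff=22.1104 vs cont=31.0037 → 31.0037 [wait]  ⇒ S*(2)=95.9900
t_1: node(1,0) S=82.3539 payoff=70.1661 vs cont=68.9648 → 70.1661 [stop]  node(1,1) S=111.8840 payoff=40.6360 vs cont=43.7368 → 43.7368 [wait]  ⇒ S*(1)=82.3539
t_0: node(0,0) S=95.9900 payoff=56.5300 vs cont=56.8286 → 56.8286 [wait]  ⇒ S*(0)=-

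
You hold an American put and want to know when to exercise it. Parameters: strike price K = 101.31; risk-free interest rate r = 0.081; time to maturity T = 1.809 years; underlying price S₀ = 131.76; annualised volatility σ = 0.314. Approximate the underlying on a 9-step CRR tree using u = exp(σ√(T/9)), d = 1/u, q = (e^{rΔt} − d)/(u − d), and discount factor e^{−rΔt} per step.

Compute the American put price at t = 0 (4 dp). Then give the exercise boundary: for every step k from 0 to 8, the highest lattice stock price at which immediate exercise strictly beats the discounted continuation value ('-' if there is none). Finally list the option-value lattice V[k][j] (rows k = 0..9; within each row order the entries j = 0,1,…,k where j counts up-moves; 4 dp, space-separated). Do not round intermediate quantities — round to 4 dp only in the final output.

price = 4.5914
boundary = - - - - 75.0293 65.1768 75.0293 65.1768 75.0293
tree:
4.5914
7.4081 2.1662
11.6544 3.7674 0.7737
17.8029 6.4118 1.4735 0.1596
26.2807 10.6286 2.7667 0.3402 0.0000
36.1332 17.0549 5.1006 0.7248 0.0000 0.0000
44.6919 26.2807 9.1748 1.5443 0.0000 0.0000 0.0000
52.1268 36.1332 15.9416 3.2905 0.0000 0.0000 0.0000 0.0000
58.5853 44.6919 26.2807 7.0111 0.0000 0.0000 0.0000 0.0000 0.0000
64.1958 52.1268 36.1332 14.9387 0.0000 0.0000 0.0000 0.0000 0.0000 0.0000

Δt=0.20100  u=1.15117  d=0.86868  q=0.52297  discount=0.98385
step 9 (expiry): payoffs max(K−S,0) = 64.1958 52.1268 36.1332 14.9387 0.0000 0.0000 0.0000 0.0000 0.0000 0.0000
step 8: (k=8,j=0): S=42.7247, (K−S)⁺=58.5853, hold=56.9493 ⇒ V=58.5853 exercise | (k=8,j=1): S=56.6181, (K−S)⁺=44.6919, hold=43.0559 ⇒ V=44.6919 exercise | (k=8,j=2): S=75.0293, (K−S)⁺=26.2807, hold=24.6446 ⇒ V=26.2807 exercise | (k=8,j=3): S=99.4277, (K−S)⁺=1.8823, hold=7.0111 ⇒ V=7.0111 continue | (k=8,j=4): S=131.7600, (K−S)⁺=0.0000, hold=0.0000 ⇒ V=0.0000 continue | (k=8,j=5): S=174.6063, (K−S)⁺=0.0000, hold=0.0000 ⇒ V=0.0000 continue | (k=8,j=6): S=231.3854, (K−S)⁺=0.0000, hold=0.0000 ⇒ V=0.0000 continue | (k=8,j=7): S=306.6283, (K−S)⁺=0.0000, hold=0.0000 ⇒ V=0.0000 continue | (k=8,j=8): S=406.3389, (K−S)⁺=0.0000, hold=0.0000 ⇒ V=0.0000 continue  boundary S*=75.0293
step 7: (k=7,j=0): S=49.1832, (K−S)⁺=52.1268, hold=50.4907 ⇒ V=52.1268 exercise | (k=7,j=1): S=65.1768, (K−S)⁺=36.1332, hold=34.4971 ⇒ V=36.1332 exercise | (k=7,j=2): S=86.3713, (K−S)⁺=14.9387, hold=15.9416 ⇒ V=15.9416 continue | (k=7,j=3): S=114.4578, (K−S)⁺=0.0000, hold=3.2905 ⇒ V=3.2905 continue | (k=7,j=4): S=151.6777, (K−S)⁺=0.0000, hold=0.0000 ⇒ V=0.0000 continue | (k=7,j=5): S=201.0009, (K−S)⁺=0.0000, hold=0.0000 ⇒ V=0.0000 continue | (k=7,j=6): S=266.3631, (K−S)⁺=0.0000, hold=0.0000 ⇒ V=0.0000 continue | (k=7,j=7): S=352.9802, (K−S)⁺=0.0000, hold=0.0000 ⇒ V=0.0000 continue  boundary S*=65.1768
step 6: (k=6,j=0): S=56.6181, (K−S)⁺=44.6919, hold=43.0559 ⇒ V=44.6919 exercise | (k=6,j=1): S=75.0293, (K−S)⁺=26.2807, hold=25.1606 ⇒ V=26.2807 exercise | (k=6,j=2): S=99.4277, (K−S)⁺=1.8823, hold=9.1748 ⇒ V=9.1748 continue | (k=6,j=3): S=131.7600, (K−S)⁺=0.0000, hold=1.5443 ⇒ V=1.5443 continue | (k=6,j=4): S=174.6063, (K−S)⁺=0.0000, hold=0.0000 ⇒ V=0.0000 continue | (k=6,j=5): S=231.3854, (K−S)⁺=0.0000, hold=0.0000 ⇒ V=0.0000 continue | (k=6,j=6): S=306.6283, (K−S)⁺=0.0000, hold=0.0000 ⇒ V=0.0000 continue  boundary S*=75.0293
step 5: (k=5,j=0): S=65.1768, (K−S)⁺=36.1332, hold=34.4971 ⇒ V=36.1332 exercise | (k=5,j=1): S=86.3713, (K−S)⁺=14.9387, hold=17.0549 ⇒ V=17.0549 continue | (k=5,j=2): S=114.4578, (K−S)⁺=0.0000, hold=5.1006 ⇒ V=5.1006 continue | (k=5,j=3): S=151.6777, (K−S)⁺=0.0000, hold=0.7248 ⇒ V=0.7248 continue | (k=5,j=4): S=201.0009, (K−S)⁺=0.0000, hold=0.0000 ⇒ V=0.0000 continue | (k=5,j=5): S=266.3631, (K−S)⁺=0.0000, hold=0.0000 ⇒ V=0.0000 continue  boundary S*=65.1768
step 4: (k=4,j=0): S=75.0293, (K−S)⁺=26.2807, hold=25.7334 ⇒ V=26.2807 exercise | (k=4,j=1): S=99.4277, (K−S)⁺=1.8823, hold=10.6286 ⇒ V=10.6286 continue | (k=4,j=2): S=131.7600, (K−S)⁺=0.0000, hold=2.7667 ⇒ V=2.7667 continue | (k=4,j=3): S=174.6063, (K−S)⁺=0.0000, hold=0.3402 ⇒ V=0.3402 continue | (k=4,j=4): S=231.3854, (K−S)⁺=0.0000, hold=0.0000 ⇒ V=0.0000 continue  boundary S*=75.0293
step 3: (k=3,j=0): S=86.3713, (K−S)⁺=14.9387, hold=17.8029 ⇒ V=17.8029 continue | (k=3,j=1): S=114.4578, (K−S)⁺=0.0000, hold=6.4118 ⇒ V=6.4118 continue | (k=3,j=2): S=151.6777, (K−S)⁺=0.0000, hold=1.4735 ⇒ V=1.4735 continue | (k=3,j=3): S=201.0009, (K−S)⁺=0.0000, hold=0.1596 ⇒ V=0.1596 continue  boundary S*=-
step 2: (k=2,j=0): S=99.4277, (K−S)⁺=1.8823, hold=11.6544 ⇒ V=11.6544 continue | (k=2,j=1): S=131.7600, (K−S)⁺=0.0000, hold=3.7674 ⇒ V=3.7674 continue | (k=2,j=2): S=174.6063, (K−S)⁺=0.0000, hold=0.7737 ⇒ V=0.7737 continue  boundary S*=-
step 1: (k=1,j=0): S=114.4578, (K−S)⁺=0.0000, hold=7.4081 ⇒ V=7.4081 continue | (k=1,j=1): S=151.6777, (K−S)⁺=0.0000, hold=2.1662 ⇒ V=2.1662 continue  boundary S*=-
step 0: (k=0,j=0): S=131.7600, (K−S)⁺=0.0000, hold=4.5914 ⇒ V=4.5914 continue  boundary S*=-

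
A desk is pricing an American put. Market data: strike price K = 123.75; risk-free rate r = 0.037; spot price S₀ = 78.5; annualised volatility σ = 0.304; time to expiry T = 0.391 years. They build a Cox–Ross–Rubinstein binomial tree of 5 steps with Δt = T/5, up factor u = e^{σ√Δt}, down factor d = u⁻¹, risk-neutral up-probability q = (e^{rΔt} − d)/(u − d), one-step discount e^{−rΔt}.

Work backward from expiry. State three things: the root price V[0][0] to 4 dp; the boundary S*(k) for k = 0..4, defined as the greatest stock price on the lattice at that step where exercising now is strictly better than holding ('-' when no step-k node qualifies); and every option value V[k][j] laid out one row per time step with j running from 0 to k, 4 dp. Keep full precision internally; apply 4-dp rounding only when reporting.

price = 45.2500
boundary = 78.5000 85.4653 93.0485 101.3047 110.2934
tree:
45.2500
51.6476 38.2847
57.5238 45.2500 30.7015
62.9211 51.6476 38.2847 22.4453
67.8786 57.5238 45.2500 30.7015 13.4566
72.4320 62.9211 51.6476 38.2847 22.4453 3.6703

Δt=0.07820  u=1.08873  d=0.91850  q=0.49578  discount=0.99711
step 5 (expiry): payoffs max(K−S,0) = 72.4320 62.9211 51.6476 38.2847 22.4453 3.6703
step 4: (k=4,j=0): S=55.8714, (K−S)⁺=67.8786, hold=67.5210 ⇒ V=67.8786 exercise | (k=4,j=1): S=66.2262, (K−S)⁺=57.5238, hold=57.1663 ⇒ V=57.5238 exercise | (k=4,j=2): S=78.5000, (K−S)⁺=45.2500, hold=44.8925 ⇒ V=45.2500 exercise | (k=4,j=3): S=93.0485, (K−S)⁺=30.7015, hold=30.3439 ⇒ V=30.7015 exercise | (k=4,j=4): S=110.2934, (K−S)⁺=13.4566, hold=13.0991 ⇒ V=13.4566 exercise  boundary S*=110.2934
step 3: (k=3,j=0): S=60.8289, (K−S)⁺=62.9211, hold=62.5636 ⇒ V=62.9211 exercise | (k=3,j=1): S=72.1024, (K−S)⁺=51.6476, hold=51.2901 ⇒ V=51.6476 exercise | (k=3,j=2): S=85.4653, (K−S)⁺=38.2847, hold=37.9272 ⇒ V=38.2847 exercise | (k=3,j=3): S=101.3047, (K−S)⁺=22.4453, hold=22.0878 ⇒ V=22.4453 exercise  boundary S*=101.3047
step 2: (k=2,j=0): S=66.2262, (K−S)⁺=57.5238, hold=57.1663 ⇒ V=57.5238 exercise | (k=2,j=1): S=78.5000, (K−S)⁺=45.2500, hold=44.8925 ⇒ V=45.2500 exercise | (k=2,j=2): S=93.0485, (K−S)⁺=30.7015, hold=30.3439 ⇒ V=30.7015 exercise  boundary S*=93.0485
step 1: (k=1,j=0): S=72.1024, (K−S)⁺=51.6476, hold=51.2901 ⇒ V=51.6476 exercise | (k=1,j=1): S=85.4653, (K−S)⁺=38.2847, hold=37.9272 ⇒ V=38.2847 exercise  boundary S*=85.4653
step 0: (k=0,j=0): S=78.5000, (K−S)⁺=45.2500, hold=44.8925 ⇒ V=45.2500 exercise  boundary S*=78.5000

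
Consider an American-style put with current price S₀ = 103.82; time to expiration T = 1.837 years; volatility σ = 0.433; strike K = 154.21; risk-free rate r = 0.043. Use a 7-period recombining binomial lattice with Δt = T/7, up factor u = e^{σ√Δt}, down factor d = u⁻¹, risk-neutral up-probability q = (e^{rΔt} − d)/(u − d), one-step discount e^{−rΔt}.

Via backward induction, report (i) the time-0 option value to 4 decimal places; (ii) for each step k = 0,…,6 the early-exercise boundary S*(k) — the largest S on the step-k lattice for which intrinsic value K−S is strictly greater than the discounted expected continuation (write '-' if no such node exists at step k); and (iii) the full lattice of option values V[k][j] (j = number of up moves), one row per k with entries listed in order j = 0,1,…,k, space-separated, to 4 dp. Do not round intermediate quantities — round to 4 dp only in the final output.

price = 55.8737
boundary = - - 66.6214 83.1663 66.6214 83.1663 103.8200
tree:
55.8737
71.1305 40.0278
87.5886 54.2990 24.9103
100.8421 71.0437 36.7384 12.1812
111.4590 87.5886 52.2790 20.1108 3.5386
119.9637 100.8421 71.0437 32.3929 6.7542 0.0000
126.7766 111.4590 87.5886 50.3900 12.8919 0.0000 0.0000
132.2341 119.9637 100.8421 71.0437 24.6071 0.0000 0.0000 0.0000

Δt=0.26243  u=1.24834  d=0.80106  q=0.47014  discount=0.98878
step 7 (expiry): payoffs max(K−S,0) = 132.2341 119.9637 100.8421 71.0437 24.6071 0.0000 0.0000 0.0000
step 6: (k=6,j=0): S=27.4334, (K−S)⁺=126.7766, hold=125.0462 ⇒ V=126.7766 exercise | (k=6,j=1): S=42.7510, (K−S)⁺=111.4590, hold=109.7286 ⇒ V=111.4590 exercise | (k=6,j=2): S=66.6214, (K−S)⁺=87.5886, hold=85.8582 ⇒ V=87.5886 exercise | (k=6,j=3): S=103.8200, (K−S)⁺=50.3900, hold=48.6596 ⇒ V=50.3900 exercise | (k=6,j=4): S=161.7887, (K−S)⁺=0.0000, hold=12.8919 ⇒ V=12.8919 continue | (k=6,j=5): S=252.1247, (K−S)⁺=0.0000, hold=0.0000 ⇒ V=0.0000 continue | (k=6,j=6): S=392.9005, (K−S)⁺=0.0000, hold=0.0000 ⇒ V=0.0000 continue  boundary S*=103.8200
step 5: (k=5,j=0): S=34.2463, (K−S)⁺=119.9637, hold=118.2334 ⇒ V=119.9637 exercise | (k=5,j=1): S=53.3679, (K−S)⁺=100.8421, hold=99.1117 ⇒ V=100.8421 exercise | (k=5,j=2): S=83.1663, (K−S)⁺=71.0437, hold=69.3133 ⇒ V=71.0437 exercise | (k=5,j=3): S=129.6029, (K−S)⁺=24.6071, hold=32.3929 ⇒ V=32.3929 continue | (k=5,j=4): S=201.9676, (K−S)⁺=0.0000, hold=6.7542 ⇒ V=6.7542 continue | (k=5,j=5): S=314.7379, (K−S)⁺=0.0000, hold=0.0000 ⇒ V=0.0000 continue  boundary S*=83.1663
step 4: (k=4,j=0): S=42.7510, (K−S)⁺=111.4590, hold=109.7286 ⇒ V=111.4590 exercise | (k=4,j=1): S=66.6214, (K−S)⁺=87.5886, hold=85.8582 ⇒ V=87.5886 exercise | (k=4,j=2): S=103.8200, (K−S)⁺=50.3900, hold=52.2790 ⇒ V=52.2790 continue | (k=4,j=3): S=161.7887, (K−S)⁺=0.0000, hold=20.1108 ⇒ V=20.1108 continue | (k=4,j=4): S=252.1247, (K−S)⁺=0.0000, hold=3.5386 ⇒ V=3.5386 continue  boundary S*=66.6214
step 3: (k=3,j=0): S=53.3679, (K−S)⁺=100.8421, hold=99.1117 ⇒ V=100.8421 exercise | (k=3,j=1): S=83.1663, (K−S)⁺=71.0437, hold=70.1914 ⇒ V=71.0437 exercise | (k=3,j=2): S=129.6029, (K−S)⁺=24.6071, hold=36.7384 ⇒ V=36.7384 continue | (k=3,j=3): S=201.9676, (K−S)⁺=0.0000, hold=12.1812 ⇒ V=12.1812 continue  boundary S*=83.1663
step 2: (k=2,j=0): S=66.6214, (K−S)⁺=87.5886, hold=85.8582 ⇒ V=87.5886 exercise | (k=2,j=1): S=103.8200, (K−S)⁺=50.3900, hold=54.2990 ⇒ V=54.2990 continue | (k=2,j=2): S=161.7887, (K−S)⁺=0.0000, hold=24.9103 ⇒ V=24.9103 continue  boundary S*=66.6214
step 1: (k=1,j=0): S=83.1663, (K−S)⁺=71.0437, hold=71.1305 ⇒ V=71.1305 continue | (k=1,j=1): S=129.6029, (K−S)⁺=24.6071, hold=40.0278 ⇒ V=40.0278 continue  boundary S*=-
step 0: (k=0,j=0): S=103.8200, (K−S)⁺=50.3900, hold=55.8737 ⇒ V=55.8737 continue  boundary S*=-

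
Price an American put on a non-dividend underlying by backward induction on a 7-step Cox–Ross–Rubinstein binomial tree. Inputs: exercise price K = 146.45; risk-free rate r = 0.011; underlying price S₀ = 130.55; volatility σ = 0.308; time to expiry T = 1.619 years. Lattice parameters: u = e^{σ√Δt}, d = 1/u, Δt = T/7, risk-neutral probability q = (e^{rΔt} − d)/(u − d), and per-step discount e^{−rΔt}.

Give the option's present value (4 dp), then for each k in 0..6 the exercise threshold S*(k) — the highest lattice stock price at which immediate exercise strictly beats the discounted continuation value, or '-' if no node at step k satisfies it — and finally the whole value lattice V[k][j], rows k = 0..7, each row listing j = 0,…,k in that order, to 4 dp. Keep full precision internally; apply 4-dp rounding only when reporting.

price = 28.7979
boundary = - - - 83.7122 97.0774 83.7122 97.0774
tree:
28.7979
38.7431 17.8106
50.3009 26.0027 8.7281
62.7378 36.6379 14.2272 2.6138
74.2629 49.3726 22.5676 4.9593 0.0000
84.2014 62.7378 34.4202 9.4096 0.0000 0.0000
92.7715 74.2629 49.3726 17.8532 0.0000 0.0000 0.0000
100.1617 84.2014 62.7378 33.8736 0.0000 0.0000 0.0000 0.0000

Δt=0.23129, u=1.15966, d=0.86232, q=0.47160, disc=e^(-rΔt)=0.99746
k=7 terminal: V=max(K-S,0) → 100.1617 84.2014 62.7378 33.8736 0.0000 0.0000 0.0000 0.0000
k=6: j=0 S=53.6785 intr=92.7715 cont=92.3994 V=92.7715[EX]; j=1 S=72.1871 intr=74.2629 cont=73.8908 V=74.2629[EX]; j=2 S=97.0774 intr=49.3726 cont=49.0005 V=49.3726[EX]; j=3 S=130.5500 intr=15.9000 cont=17.8532 V=17.8532[hold]; j=4 S=175.5641 intr=0.0000 cont=0.0000 V=0.0000[hold]; j=5 S=236.0992 intr=0.0000 cont=0.0000 V=0.0000[hold]; j=6 S=317.5069 intr=0.0000 cont=0.0000 V=0.0000[hold]  S*(6)=97.0774
k=5: j=0 S=62.2486 intr=84.2014 cont=83.8292 V=84.2014[EX]; j=1 S=83.7122 intr=62.7378 cont=62.3657 V=62.7378[EX]; j=2 S=112.5764 intr=33.8736 cont=34.4202 V=34.4202[hold]; j=3 S=151.3932 intr=0.0000 cont=9.4096 V=9.4096[hold]; j=4 S=203.5940 intr=0.0000 cont=0.0000 V=0.0000[hold]; j=5 S=273.7939 intr=0.0000 cont=0.0000 V=0.0000[hold]  S*(5)=83.7122
k=4: j=0 S=72.1871 intr=74.2629 cont=73.8908 V=74.2629[EX]; j=1 S=97.0774 intr=49.3726 cont=49.2576 V=49.3726[EX]; j=2 S=130.5500 intr=15.9000 cont=22.5676 V=22.5676[hold]; j=3 S=175.5641 intr=0.0000 cont=4.9593 V=4.9593[hold]; j=4 S=236.0992 intr=0.0000 cont=0.0000 V=0.0000[hold]  S*(4)=97.0774
k=3: j=0 S=83.7122 intr=62.7378 cont=62.3657 V=62.7378[EX]; j=1 S=112.5764 intr=33.8736 cont=36.6379 V=36.6379[hold]; j=2 S=151.3932 intr=0.0000 cont=14.2272 V=14.2272[hold]; j=3 S=203.5940 intr=0.0000 cont=2.6138 V=2.6138[hold]  S*(3)=83.7122
k=2: j=0 S=97.0774 intr=49.3726 cont=50.3009 V=50.3009[hold]; j=1 S=130.5500 intr=15.9000 cont=26.0027 V=26.0027[hold]; j=2 S=175.5641 intr=0.0000 cont=8.7281 V=8.7281[hold]  S*(2)=-
k=1: j=0 S=112.5764 intr=33.8736 cont=38.7431 V=38.7431[hold]; j=1 S=151.3932 intr=0.0000 cont=17.8106 V=17.8106[hold]  S*(1)=-
k=0: j=0 S=130.5500 intr=15.9000 cont=28.7979 V=28.7979[hold]  S*(0)=-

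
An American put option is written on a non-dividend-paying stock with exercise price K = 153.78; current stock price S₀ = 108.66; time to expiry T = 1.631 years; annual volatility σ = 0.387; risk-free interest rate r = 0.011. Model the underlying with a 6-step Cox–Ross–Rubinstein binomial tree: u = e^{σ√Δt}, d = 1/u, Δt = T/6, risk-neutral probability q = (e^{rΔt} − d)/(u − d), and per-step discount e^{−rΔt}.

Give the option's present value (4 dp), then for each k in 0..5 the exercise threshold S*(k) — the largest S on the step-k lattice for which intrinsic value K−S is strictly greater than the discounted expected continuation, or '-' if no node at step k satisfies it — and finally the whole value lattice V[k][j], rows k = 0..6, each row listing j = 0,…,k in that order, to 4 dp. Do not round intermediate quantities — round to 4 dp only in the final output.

params: Δt=0.27183 u=1.22357 d=0.81728 q=0.45710 e^(-rΔt)=0.99701
t_6 payoffs: 121.3985 105.3009 81.2008 45.1200 0.0000 0.0000 0.0000
t_5: node(5,0) S=39.6210 payoff=114.1590 vs cont=113.6998 → 114.1590 [stop]  node(5,1) S=59.3176 payoff=94.4624 vs cont=94.0033 → 94.4624 [stop]  node(5,2) S=88.8057 payoff=64.9743 vs cont=64.5151 → 64.9743 [stop]  node(5,3) S=132.9531 payoff=20.8269 vs cont=24.4226 → 24.4226 [wait]  node(5,4) S=199.0471 payoff=0.0000 vs cont=0.0000 → 0.0000 [wait]  node(5,5) S=297.9981 payoff=0.0000 vs cont=0.0000 → 0.0000 [wait]  ⇒ S*(5)=88.8057
t_4: node(4,0) S=48.4791 payoff=105.3009 vs cont=104.8417 → 105.3009 [stop]  node(4,1) S=72.5792 payoff=81.2008 vs cont=80.7417 → 81.2008 [stop]  node(4,2) S=108.6600 payoff=45.1200 vs cont=46.2995 → 46.2995 [wait]  node(4,3) S=162.6774 payoff=0.0000 vs cont=13.2195 → 13.2195 [wait]  node(4,4) S=243.5481 payoff=0.0000 vs cont=0.0000 → 0.0000 [wait]  ⇒ S*(4)=72.5792
t_3: node(3,0) S=59.3176 payoff=94.4624 vs cont=94.0033 → 94.4624 [stop]  node(3,1) S=88.8057 payoff=64.9743 vs cont=65.0527 → 65.0527 [wait]  node(3,2) S=132.9531 payoff=20.8269 vs cont=31.0856 → 31.0856 [wait]  node(3,3) S=199.0471 payoff=0.0000 vs cont=7.1555 → 7.1555 [wait]  ⇒ S*(3)=59.3176
t_2: node(2,0) S=72.5792 payoff=81.2008 vs cont=80.7774 → 81.2008 [stop]  node(2,1) S=108.6600 payoff=45.1200 vs cont=49.3785 → 49.3785 [wait]  node(2,2) S=162.6774 payoff=0.0000 vs cont=20.0870 → 20.0870 [wait]  ⇒ S*(2)=72.5792
t_1: node(1,0) S=88.8057 payoff=64.9743 vs cont=66.4559 → 66.4559 [wait]  node(1,1) S=132.9531 payoff=20.8269 vs cont=35.8820 → 35.8820 [wait]  ⇒ S*(1)=-
t_0: node(0,0) S=108.6600 payoff=45.1200 vs cont=52.3239 → 52.3239 [wait]  ⇒ S*(0)=-

price = 52.3239
boundary = - - 72.5792 59.3176 72.5792 88.8057
tree:
52.3239
66.4559 35.8820
81.2008 49.3785 20.0870
94.4624 65.0527 31.0856 7.1555
105.3009 81.2008 46.2995 13.2195 0.0000
114.1590 94.4624 64.9743 24.4226 0.0000 0.0000
121.3985 105.3009 81.2008 45.1200 0.0000 0.0000 0.0000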